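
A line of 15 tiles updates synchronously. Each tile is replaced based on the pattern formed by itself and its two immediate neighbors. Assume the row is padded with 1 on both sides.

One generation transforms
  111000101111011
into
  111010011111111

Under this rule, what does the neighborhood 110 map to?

1

At position 2 the neighborhood is 110; the next row has 1 there.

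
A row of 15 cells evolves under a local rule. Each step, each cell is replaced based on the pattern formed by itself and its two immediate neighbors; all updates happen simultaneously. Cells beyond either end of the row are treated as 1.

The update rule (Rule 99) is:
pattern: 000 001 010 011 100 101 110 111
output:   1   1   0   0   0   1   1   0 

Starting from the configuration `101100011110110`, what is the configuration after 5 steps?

110101100011011
011010101101100
101101010110101
110110101011010
011011010101101

011011010101101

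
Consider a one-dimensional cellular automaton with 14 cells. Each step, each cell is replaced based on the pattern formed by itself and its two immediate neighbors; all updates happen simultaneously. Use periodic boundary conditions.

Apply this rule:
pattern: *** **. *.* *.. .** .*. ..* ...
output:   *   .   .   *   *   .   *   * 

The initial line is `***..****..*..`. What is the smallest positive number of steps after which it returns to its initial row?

step 1: **.*****.**.**
step 2: *..****..*..**
step 3: .*****.**.****
step 4: .****..*..***.
step 5: ****.**.****.*
step 6: ***..*..***..*
step 7: **.**.****.***
step 8: *..*..***..***
step 9: .**.****.*****
step 10: .*..***..****.
step 11: *.****.*****.*
step 12: ..***..****..*
step 13: ****.*****.**.
step 14: ***..****..*..

14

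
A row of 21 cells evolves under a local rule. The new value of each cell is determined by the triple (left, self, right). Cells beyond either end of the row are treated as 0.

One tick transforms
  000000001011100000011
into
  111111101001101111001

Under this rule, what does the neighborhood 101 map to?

At position 9 the neighborhood is 101; the next row has 0 there.

0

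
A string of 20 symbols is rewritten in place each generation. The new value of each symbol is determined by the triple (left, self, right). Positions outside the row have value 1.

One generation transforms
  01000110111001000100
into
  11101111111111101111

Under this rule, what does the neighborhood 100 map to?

At position 2 the neighborhood is 100; the next row has 1 there.

1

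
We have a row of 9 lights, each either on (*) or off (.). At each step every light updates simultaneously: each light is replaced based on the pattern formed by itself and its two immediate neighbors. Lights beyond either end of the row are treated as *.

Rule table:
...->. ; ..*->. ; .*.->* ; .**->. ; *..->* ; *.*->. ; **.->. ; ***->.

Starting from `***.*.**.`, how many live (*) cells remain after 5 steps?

....*....
*...**...
.*....*..
.**...**.
...*.....
count of *: 1

1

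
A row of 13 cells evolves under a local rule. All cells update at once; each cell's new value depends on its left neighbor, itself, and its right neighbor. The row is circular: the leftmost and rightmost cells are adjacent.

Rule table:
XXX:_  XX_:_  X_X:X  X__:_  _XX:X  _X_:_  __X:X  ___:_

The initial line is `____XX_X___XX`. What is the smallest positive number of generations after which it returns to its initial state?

13

___XX_X___XX_
__XX_X___XX__
_XX_X___XX___
XX_X___XX____
X_X___XX____X
_X___XX____XX
X___XX____XX_
___XX____XX_X
__XX____XX_X_
_XX____XX_X__
XX____XX_X___
X____XX_X___X
____XX_X___XX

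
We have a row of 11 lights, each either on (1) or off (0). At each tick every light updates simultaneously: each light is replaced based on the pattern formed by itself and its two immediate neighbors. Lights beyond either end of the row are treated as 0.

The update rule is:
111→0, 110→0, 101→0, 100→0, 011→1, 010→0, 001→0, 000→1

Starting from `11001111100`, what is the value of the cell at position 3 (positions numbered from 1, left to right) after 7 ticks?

0

tick 1: 10001000001
tick 2: 00100011100
tick 3: 10001010001
tick 4: 00100000100
tick 5: 10001110001
tick 6: 00101000100
tick 7: 10000010001
position 3 holds 0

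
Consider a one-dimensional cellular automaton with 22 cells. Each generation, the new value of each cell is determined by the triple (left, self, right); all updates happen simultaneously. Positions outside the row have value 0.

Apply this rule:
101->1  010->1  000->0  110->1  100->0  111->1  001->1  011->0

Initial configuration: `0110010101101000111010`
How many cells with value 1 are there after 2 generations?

1010111110111001011110
1111011111011011101110
count of 1: 17

17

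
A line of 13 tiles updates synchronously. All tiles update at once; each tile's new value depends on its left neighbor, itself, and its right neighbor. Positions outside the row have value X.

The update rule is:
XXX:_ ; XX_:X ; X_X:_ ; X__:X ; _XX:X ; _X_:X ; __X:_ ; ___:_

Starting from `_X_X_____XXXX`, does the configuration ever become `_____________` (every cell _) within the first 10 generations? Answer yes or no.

_X_XX____X___
_X_XXX___XX__
_X_X_XX__XXX_
_X_X_XXX_X_X_
_X_X_X_X_X_X_
_X_X_X_X_X_X_  (fixed point — unchanged through generation 10)
generation 10 is _X_X_X_X_X_X_, still not uniform _

no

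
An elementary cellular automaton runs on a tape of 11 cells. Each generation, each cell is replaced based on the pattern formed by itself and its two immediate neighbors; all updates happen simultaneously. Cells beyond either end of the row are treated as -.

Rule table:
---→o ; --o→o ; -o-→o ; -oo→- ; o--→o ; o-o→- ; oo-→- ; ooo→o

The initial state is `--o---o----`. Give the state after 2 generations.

generation 1: ooooooooooo
generation 2: -ooooooooo-

-ooooooooo-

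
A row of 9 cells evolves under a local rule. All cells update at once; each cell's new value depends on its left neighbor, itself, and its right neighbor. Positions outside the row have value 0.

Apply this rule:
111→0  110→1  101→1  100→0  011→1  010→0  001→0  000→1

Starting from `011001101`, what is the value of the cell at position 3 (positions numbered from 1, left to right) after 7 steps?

step 1: 011001110
step 2: 011001010
step 3: 011000100
step 4: 011010001
step 5: 011100100
step 6: 010100001
step 7: 001001100
position 3 holds 1

1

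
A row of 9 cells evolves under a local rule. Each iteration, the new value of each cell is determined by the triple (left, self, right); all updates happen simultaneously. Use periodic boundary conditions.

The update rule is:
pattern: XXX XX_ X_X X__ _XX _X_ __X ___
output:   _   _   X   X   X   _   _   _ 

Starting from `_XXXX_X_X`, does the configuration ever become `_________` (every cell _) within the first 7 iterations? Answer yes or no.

XX___X_X_
X_X___X_X
_X_X___XX
X_X_X__X_
_X_X_X__X
X_X_X_X__
_X_X_X_X_
iteration 7 is _X_X_X_X_, still not uniform _

no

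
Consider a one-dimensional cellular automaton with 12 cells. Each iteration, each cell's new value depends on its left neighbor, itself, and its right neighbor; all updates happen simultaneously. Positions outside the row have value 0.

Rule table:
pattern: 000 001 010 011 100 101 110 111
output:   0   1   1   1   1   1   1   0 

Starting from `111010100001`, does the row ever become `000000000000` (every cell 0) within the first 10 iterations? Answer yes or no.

no

101111110011
111000011111
101100110001
111111111011
100000001111
110000011001
111000111111
101101100001
111111110011
100000011111
iteration 10 is 100000011111, still not uniform 0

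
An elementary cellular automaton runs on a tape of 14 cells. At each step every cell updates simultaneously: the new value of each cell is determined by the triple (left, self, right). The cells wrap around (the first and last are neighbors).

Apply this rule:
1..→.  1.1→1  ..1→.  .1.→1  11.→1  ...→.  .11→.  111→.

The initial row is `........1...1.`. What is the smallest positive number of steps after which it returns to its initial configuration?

1

step 1: ........1...1.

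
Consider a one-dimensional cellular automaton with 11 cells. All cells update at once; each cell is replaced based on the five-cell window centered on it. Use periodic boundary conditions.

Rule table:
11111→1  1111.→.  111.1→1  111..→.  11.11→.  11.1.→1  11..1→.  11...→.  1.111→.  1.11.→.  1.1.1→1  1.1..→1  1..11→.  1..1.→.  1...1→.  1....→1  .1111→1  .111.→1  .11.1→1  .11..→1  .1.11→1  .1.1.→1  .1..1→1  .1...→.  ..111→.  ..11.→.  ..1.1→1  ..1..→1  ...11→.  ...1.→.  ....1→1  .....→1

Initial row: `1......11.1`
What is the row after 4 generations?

generation 1: 1.1111..1..
generation 2: 11.1....11.
generation 3: .111.11..1.
generation 4: ..11..1..11

..11..1..11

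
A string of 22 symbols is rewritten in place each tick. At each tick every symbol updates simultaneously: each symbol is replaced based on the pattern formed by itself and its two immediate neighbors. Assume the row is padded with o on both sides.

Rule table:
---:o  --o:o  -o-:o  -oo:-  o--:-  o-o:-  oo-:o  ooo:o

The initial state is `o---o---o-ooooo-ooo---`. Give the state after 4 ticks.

o-ooo-ooo--oooo--oo-oo
o--oo--oo-o-ooo-o-o--o
o-o-o-o-o-o--oo-o-o-o-
o-o-o-o-o-o-o-o-o-o-o-

o-o-o-o-o-o-o-o-o-o-o-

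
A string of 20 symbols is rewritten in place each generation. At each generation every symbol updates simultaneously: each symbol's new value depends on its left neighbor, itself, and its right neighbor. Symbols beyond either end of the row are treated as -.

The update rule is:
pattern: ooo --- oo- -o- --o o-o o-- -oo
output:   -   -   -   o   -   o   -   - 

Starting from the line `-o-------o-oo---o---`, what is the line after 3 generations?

generation 1: -o-------oo-----o---
generation 2: -o--------------o---
generation 3: -o--------------o---

-o--------------o---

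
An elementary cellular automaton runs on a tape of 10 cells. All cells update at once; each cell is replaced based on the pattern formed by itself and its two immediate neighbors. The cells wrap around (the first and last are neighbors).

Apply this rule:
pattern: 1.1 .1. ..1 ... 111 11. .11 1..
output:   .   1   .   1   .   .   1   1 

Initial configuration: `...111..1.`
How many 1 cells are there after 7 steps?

6

11.1..1.11
...11.1.1.
11.1..1.11  (repeats step 1; period 2)
step 7: 11.1..1.11
count of 1: 6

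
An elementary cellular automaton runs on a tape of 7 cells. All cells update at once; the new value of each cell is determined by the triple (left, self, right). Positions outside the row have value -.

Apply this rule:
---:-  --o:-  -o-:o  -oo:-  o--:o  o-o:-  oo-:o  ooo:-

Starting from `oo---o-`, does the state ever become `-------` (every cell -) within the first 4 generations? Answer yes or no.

-oo--oo
--oo--o
---oo-o
----o-o
generation 4 is ----o-o, still not uniform -

no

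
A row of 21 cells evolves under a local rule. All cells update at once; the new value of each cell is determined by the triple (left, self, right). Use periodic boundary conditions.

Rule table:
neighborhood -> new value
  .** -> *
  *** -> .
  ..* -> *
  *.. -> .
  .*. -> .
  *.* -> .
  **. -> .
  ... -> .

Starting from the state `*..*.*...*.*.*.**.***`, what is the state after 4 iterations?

iteration 1: ..*.....*......*..*..
iteration 2: .*.....*......*..*...
iteration 3: *.....*......*..*....
iteration 4: .....*......*..*....*

.....*......*..*....*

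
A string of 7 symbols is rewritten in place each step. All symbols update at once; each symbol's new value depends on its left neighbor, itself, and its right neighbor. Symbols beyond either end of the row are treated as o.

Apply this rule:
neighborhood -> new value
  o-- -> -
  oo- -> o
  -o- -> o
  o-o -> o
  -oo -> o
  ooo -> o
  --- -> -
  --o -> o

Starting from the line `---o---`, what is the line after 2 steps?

step 1: --oo--o
step 2: -ooo-oo

-ooo-oo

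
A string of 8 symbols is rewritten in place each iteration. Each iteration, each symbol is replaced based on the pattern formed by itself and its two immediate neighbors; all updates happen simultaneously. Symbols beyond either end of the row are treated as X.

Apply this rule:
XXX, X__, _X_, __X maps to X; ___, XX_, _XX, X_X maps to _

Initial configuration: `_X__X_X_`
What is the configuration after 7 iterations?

_X_XX__X

iteration 1: _XXXX_X_
iteration 2: __XX__X_
iteration 3: XX__XXX_
iteration 4: X_XX_X__
iteration 5: _____XXX
iteration 6: X___X_XX
iteration 7: _X_XX__X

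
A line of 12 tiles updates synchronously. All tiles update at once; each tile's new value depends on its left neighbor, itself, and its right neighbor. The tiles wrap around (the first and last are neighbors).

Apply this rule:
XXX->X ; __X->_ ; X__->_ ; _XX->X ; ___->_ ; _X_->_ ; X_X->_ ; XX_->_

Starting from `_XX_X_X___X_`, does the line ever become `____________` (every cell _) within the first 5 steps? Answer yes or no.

yes

_X__________
____________
all cells are _ at step 2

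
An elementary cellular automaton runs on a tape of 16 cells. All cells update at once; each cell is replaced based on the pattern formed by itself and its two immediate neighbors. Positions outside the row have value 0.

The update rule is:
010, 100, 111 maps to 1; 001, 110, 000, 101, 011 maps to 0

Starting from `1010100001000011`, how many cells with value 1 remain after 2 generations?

4

1010110001100000
1010001000010000
count of 1: 4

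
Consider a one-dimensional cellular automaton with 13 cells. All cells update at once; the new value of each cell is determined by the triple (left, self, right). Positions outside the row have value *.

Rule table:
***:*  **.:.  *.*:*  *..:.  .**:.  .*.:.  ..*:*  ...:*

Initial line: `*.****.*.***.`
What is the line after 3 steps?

.*.**.*.*.*.*
*.*..*.*.*.*.
.*..*.*.*.*.*

.*..*.*.*.*.*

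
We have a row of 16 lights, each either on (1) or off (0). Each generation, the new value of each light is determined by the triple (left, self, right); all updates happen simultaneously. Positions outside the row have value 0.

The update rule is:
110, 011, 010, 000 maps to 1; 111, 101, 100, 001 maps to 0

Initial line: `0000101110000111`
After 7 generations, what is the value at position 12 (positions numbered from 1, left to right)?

1110101010110101
1010101010110101
1010101010110101  (fixed point — unchanged through generation 7)
position 12 holds 1

1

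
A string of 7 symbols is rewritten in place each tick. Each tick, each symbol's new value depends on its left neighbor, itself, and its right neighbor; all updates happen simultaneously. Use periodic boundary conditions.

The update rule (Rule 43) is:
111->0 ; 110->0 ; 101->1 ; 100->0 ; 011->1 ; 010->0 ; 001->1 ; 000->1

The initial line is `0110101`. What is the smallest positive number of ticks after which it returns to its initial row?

7

1101010
1010101
0101011
1010110
0101101
1011010
0110101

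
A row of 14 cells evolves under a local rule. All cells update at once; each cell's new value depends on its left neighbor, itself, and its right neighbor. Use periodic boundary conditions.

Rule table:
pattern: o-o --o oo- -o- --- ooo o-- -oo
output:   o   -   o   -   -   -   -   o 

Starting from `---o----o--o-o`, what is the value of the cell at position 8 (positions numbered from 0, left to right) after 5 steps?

------------o-
--------------
--------------  (fixed point — unchanged through step 5)
position 8 holds -

-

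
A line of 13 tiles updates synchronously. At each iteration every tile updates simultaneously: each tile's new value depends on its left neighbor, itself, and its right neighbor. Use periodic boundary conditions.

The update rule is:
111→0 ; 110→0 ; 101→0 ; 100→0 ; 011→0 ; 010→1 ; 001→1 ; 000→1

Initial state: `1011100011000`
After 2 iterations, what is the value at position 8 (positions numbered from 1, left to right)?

iteration 1: 1000001100011
iteration 2: 0011110001100
position 8 holds 0

0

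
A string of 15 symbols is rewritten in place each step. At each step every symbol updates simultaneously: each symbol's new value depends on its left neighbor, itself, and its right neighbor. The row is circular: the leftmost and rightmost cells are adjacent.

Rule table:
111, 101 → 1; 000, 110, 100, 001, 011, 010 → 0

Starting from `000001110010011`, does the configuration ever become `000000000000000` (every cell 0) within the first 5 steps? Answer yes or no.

yes

000000100000000
000000000000000
all cells are 0 at step 2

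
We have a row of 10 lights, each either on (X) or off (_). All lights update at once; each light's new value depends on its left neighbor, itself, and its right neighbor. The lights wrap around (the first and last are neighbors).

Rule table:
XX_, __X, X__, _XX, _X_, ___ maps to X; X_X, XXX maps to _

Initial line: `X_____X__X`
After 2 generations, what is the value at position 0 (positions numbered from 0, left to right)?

XXXXXXXXXX
__________
position 0 holds _

_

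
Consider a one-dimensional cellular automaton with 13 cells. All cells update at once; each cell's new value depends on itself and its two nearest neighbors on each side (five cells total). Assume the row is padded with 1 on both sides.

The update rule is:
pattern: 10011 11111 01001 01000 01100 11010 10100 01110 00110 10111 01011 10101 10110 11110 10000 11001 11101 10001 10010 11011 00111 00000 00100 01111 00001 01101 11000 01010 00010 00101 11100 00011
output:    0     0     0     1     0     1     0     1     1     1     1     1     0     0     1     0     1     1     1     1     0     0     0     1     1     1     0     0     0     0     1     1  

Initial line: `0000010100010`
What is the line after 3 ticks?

0100010010111

0101000011001
1100111110000
0100010010111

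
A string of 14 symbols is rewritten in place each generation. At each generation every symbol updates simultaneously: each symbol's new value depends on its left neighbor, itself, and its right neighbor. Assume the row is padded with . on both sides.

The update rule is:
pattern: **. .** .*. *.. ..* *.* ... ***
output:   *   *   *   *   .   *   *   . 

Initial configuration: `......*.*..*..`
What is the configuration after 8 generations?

generation 1: *****.****.***
generation 2: *...***..***.*
generation 3: ***.*.**.*.***
generation 4: *.**********.*
generation 5: ***........***
generation 6: *.********.*.*
generation 7: ***......*****
generation 8: *.******.*...*

*.******.*...*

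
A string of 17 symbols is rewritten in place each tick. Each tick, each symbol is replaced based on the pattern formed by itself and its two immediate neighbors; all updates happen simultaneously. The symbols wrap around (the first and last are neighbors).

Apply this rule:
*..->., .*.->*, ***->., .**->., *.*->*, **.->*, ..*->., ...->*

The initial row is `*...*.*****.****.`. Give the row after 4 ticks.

**....***....***.

tick 1: *.*.**....**...**
tick 2: ****.*.**..*.*...
tick 3: ...****.*..***.*.
tick 4: **....***....***.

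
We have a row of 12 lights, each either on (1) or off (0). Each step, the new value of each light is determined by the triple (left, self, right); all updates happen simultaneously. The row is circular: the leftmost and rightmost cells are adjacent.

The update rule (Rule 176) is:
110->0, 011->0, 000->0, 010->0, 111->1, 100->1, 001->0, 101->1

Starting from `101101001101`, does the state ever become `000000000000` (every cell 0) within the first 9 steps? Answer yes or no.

010010100010
001001010001
100100101000
010010010100
001001001010
000100100101
100010010010
010001001001
101000100100
step 9 is 101000100100, still not uniform 0

no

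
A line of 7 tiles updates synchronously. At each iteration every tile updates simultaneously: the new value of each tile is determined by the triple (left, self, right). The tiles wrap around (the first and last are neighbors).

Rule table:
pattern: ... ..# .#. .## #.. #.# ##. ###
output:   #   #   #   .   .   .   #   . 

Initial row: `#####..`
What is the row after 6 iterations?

iteration 1: ....#.#
iteration 2: .####.#
iteration 3: ....#.#  (repeats iteration 1; period 2)
iteration 6: .####.#

.####.#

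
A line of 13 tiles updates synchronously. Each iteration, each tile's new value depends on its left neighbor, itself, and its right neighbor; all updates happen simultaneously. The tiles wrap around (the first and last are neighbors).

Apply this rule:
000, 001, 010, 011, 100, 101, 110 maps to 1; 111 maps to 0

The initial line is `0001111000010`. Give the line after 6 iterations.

iteration 1: 1111001111111
iteration 2: 0001111000000
iteration 3: 1111001111111  (repeats iteration 1; period 2)
iteration 6: 0001111000000

0001111000000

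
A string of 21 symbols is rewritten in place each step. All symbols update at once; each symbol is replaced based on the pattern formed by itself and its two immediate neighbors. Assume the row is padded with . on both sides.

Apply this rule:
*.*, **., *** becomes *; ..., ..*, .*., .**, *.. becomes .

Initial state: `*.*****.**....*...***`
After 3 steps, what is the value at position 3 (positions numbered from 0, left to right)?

.*.*****.*.........**
..*.*****...........*
...*.****............
position 3 holds *

*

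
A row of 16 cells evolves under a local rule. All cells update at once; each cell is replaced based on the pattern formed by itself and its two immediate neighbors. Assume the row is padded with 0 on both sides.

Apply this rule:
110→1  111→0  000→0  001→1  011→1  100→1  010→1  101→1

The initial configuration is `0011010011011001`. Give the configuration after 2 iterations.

1100000000000001

0111111111111111
1100000000000001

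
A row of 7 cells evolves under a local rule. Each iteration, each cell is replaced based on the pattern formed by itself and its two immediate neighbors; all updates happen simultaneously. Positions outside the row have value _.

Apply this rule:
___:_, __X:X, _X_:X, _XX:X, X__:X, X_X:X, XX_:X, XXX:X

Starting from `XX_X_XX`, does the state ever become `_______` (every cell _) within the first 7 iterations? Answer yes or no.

no

XXXXXXX
XXXXXXX  (fixed point — unchanged through iteration 7)
iteration 7 is XXXXXXX, still not uniform _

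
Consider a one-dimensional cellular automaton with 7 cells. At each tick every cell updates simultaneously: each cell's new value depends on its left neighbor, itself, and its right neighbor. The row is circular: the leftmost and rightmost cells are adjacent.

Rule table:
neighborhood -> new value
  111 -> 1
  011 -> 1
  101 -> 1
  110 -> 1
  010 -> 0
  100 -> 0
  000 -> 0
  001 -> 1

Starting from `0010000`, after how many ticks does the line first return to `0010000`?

0100000
1000000
0000001
0000010
0000100
0001000
0010000

7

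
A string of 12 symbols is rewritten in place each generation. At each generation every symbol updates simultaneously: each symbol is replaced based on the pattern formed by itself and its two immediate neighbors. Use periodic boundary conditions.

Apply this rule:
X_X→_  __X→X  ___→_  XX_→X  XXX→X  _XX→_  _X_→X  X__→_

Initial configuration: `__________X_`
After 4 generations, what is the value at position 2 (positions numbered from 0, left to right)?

_________XX_
________X_X_
_______XX_X_
______X_X_X_
position 2 holds _

_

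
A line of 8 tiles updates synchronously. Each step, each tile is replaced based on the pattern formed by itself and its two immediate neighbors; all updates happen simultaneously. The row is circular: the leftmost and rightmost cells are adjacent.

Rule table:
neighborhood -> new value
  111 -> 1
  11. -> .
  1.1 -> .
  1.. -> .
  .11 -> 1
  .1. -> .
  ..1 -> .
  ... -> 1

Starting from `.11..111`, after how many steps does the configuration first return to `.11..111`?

.1...11.
...1.1..
11.....1
1..111.1
...11..1
.1.1....
.....111
.111.11.
.11..1..
.1.....1
...111..
11.11..1
1..1...1
.....1.1
.111....
.11..111

16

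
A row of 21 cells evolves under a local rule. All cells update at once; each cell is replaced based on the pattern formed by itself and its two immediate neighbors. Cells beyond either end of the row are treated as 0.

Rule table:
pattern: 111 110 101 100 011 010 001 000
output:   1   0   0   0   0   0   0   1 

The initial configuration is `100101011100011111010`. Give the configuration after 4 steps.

001110000111100111000

step 1: 000000001001001110000
step 2: 111111100000000100111
step 3: 011111001111110000010
step 4: 001110000111100111000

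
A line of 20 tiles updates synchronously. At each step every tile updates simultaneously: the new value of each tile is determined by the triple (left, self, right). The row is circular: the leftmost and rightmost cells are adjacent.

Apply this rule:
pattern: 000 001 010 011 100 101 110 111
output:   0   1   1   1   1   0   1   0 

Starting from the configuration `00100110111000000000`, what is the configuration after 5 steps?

step 1: 01111110101100000000
step 2: 11000010101110000000
step 3: 11100110101011000001
step 4: 00111110101011100011
step 5: 11100010101010110111

11100010101010110111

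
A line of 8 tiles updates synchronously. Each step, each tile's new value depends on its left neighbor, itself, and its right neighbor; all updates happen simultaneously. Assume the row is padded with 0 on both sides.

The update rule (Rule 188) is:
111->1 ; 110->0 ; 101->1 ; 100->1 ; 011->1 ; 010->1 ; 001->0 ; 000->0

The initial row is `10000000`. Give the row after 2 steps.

10100000

11000000
10100000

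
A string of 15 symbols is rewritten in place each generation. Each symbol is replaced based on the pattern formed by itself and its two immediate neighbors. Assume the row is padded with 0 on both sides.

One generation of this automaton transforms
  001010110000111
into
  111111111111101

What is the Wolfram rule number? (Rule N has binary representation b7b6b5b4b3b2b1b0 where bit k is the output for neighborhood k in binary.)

position 13: 111 → 0  (bit 7 = 0)
position 7: 110 → 1  (bit 6 = 1)
position 3: 101 → 1  (bit 5 = 1)
position 8: 100 → 1  (bit 4 = 1)
position 6: 011 → 1  (bit 3 = 1)
position 2: 010 → 1  (bit 2 = 1)
position 1: 001 → 1  (bit 1 = 1)
position 0: 000 → 1  (bit 0 = 1)
bits b7..b0 = 01111111 = 127

127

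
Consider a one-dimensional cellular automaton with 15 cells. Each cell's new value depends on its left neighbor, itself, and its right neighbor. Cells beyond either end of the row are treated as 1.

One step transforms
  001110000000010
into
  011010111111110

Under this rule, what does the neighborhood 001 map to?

1

At position 1 the neighborhood is 001; the next row has 1 there.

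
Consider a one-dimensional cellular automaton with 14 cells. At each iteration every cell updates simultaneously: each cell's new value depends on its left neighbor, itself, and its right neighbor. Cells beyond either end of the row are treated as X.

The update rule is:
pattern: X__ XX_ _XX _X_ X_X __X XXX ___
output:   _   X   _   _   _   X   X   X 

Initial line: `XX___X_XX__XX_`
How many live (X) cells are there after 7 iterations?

8

XX_XX___X_X_X_
XX__X_XX______
XX_X___X_XXXXX
XX___XX___XXXX
XX_XX_X_XX_XXX
XX__X____X__XX
XX_X__XXX__X_X
count of X: 8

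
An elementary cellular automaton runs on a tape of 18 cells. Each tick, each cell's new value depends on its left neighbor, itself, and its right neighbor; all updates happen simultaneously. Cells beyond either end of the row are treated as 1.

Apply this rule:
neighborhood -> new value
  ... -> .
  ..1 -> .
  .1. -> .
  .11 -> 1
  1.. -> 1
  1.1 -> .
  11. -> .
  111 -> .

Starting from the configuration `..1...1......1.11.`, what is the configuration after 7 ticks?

1..1..1..1...1....

tick 1: 1..1...1.......1..
tick 2: .1..1...1.......1.
tick 3: ..1..1...1........
tick 4: 1..1..1...1.......
tick 5: .1..1..1...1......
tick 6: ..1..1..1...1.....
tick 7: 1..1..1..1...1....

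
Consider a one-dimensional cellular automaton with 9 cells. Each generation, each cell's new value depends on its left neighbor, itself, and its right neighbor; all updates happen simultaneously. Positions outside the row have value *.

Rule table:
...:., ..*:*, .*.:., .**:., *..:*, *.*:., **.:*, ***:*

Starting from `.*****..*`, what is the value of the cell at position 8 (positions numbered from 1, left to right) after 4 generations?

*

..******.
**.*****.
**..****.
****.***.
position 8 holds *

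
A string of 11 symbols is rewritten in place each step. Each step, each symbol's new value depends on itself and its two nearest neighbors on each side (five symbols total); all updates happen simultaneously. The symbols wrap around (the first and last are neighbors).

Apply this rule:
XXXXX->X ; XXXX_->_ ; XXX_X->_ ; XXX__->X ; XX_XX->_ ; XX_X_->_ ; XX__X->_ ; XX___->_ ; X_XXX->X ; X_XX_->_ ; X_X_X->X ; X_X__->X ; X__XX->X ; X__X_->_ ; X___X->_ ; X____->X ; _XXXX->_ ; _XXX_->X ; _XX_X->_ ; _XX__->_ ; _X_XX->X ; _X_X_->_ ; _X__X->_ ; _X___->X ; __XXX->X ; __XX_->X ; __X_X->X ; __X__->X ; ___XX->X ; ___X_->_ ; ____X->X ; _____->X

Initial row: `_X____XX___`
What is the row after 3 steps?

_XXXXXX__XX
_X_XX_X_XX_
_XX___XX___

_XX___XX___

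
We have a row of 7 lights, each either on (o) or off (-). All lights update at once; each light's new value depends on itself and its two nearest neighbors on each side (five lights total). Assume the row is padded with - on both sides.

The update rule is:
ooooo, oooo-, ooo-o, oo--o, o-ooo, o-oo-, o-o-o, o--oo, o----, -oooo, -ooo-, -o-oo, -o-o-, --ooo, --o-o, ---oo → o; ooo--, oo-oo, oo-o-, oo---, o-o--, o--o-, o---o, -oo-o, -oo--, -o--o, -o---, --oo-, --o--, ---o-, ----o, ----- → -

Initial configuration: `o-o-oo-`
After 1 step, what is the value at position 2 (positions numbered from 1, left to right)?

o

ooooo--
position 2 holds o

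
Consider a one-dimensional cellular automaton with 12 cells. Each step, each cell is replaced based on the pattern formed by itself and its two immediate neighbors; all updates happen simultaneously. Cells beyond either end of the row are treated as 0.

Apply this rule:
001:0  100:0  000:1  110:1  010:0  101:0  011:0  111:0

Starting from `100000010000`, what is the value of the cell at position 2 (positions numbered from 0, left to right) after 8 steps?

step 1: 001111000111
step 2: 100001010001
step 3: 001100000100
step 4: 100101110001
step 5: 000000010100
step 6: 111111000001
step 7: 000001011100
step 8: 111100000101
position 2 holds 1

1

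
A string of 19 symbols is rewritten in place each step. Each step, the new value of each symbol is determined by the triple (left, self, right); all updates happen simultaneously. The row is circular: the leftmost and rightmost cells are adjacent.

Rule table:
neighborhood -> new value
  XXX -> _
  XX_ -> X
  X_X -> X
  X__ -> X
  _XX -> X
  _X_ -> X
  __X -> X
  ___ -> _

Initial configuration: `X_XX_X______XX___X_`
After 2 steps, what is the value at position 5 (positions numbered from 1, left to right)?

step 1: XXXXXXX____XXXX_XXX
step 2: ______XX__XX__XXX__
position 5 holds _

_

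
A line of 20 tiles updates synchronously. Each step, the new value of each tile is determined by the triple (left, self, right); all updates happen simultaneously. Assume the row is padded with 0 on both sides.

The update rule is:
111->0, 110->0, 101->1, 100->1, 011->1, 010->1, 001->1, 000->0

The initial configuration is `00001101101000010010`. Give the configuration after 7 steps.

00011011011100111111
00110110110011100000
01101101101110010000
11011011011001111000
10110110110111000100
11101101101100101110
10011011011011111001

10011011011011111001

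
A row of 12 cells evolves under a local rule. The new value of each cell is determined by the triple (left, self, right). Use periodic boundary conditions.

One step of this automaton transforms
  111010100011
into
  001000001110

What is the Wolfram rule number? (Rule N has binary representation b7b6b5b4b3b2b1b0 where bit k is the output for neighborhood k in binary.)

75

position 0: 111 → 0  (bit 7 = 0)
position 2: 110 → 1  (bit 6 = 1)
position 3: 101 → 0  (bit 5 = 0)
position 7: 100 → 0  (bit 4 = 0)
position 10: 011 → 1  (bit 3 = 1)
position 4: 010 → 0  (bit 2 = 0)
position 9: 001 → 1  (bit 1 = 1)
position 8: 000 → 1  (bit 0 = 1)
bits b7..b0 = 01001011 = 75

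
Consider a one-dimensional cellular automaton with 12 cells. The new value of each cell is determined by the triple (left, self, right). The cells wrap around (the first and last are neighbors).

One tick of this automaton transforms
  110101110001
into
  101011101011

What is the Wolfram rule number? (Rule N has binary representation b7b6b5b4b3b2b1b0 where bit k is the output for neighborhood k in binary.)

position 0: 111 → 1  (bit 7 = 1)
position 1: 110 → 0  (bit 6 = 0)
position 2: 101 → 1  (bit 5 = 1)
position 8: 100 → 1  (bit 4 = 1)
position 5: 011 → 1  (bit 3 = 1)
position 3: 010 → 0  (bit 2 = 0)
position 10: 001 → 1  (bit 1 = 1)
position 9: 000 → 0  (bit 0 = 0)
bits b7..b0 = 10111010 = 186

186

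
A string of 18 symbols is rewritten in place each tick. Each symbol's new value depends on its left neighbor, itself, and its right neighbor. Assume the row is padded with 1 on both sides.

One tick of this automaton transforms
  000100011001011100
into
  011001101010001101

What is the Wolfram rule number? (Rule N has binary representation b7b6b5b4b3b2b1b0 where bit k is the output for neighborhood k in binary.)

position 14: 111 → 1  (bit 7 = 1)
position 8: 110 → 1  (bit 6 = 1)
position 12: 101 → 0  (bit 5 = 0)
position 0: 100 → 0  (bit 4 = 0)
position 7: 011 → 0  (bit 3 = 0)
position 3: 010 → 0  (bit 2 = 0)
position 2: 001 → 1  (bit 1 = 1)
position 1: 000 → 1  (bit 0 = 1)
bits b7..b0 = 11000011 = 195

195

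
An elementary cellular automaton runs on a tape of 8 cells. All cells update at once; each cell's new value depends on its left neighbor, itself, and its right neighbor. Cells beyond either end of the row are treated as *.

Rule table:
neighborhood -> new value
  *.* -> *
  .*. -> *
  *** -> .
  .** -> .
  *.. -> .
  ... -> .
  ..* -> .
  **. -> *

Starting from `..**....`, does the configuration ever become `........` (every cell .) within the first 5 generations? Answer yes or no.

no

...*....
...*....  (fixed point — unchanged through generation 5)
generation 5 is ...*...., still not uniform .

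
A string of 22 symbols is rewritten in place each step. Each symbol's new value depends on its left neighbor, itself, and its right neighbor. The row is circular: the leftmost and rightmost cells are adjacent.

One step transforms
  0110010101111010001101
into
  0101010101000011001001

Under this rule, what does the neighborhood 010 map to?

1

At position 5 the neighborhood is 010; the next row has 1 there.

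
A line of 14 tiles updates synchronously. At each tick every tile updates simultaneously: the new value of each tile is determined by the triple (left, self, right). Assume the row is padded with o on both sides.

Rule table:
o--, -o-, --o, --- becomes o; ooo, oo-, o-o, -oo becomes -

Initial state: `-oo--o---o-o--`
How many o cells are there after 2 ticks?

3

---ooooooo-ooo
ooo-----------
count of o: 3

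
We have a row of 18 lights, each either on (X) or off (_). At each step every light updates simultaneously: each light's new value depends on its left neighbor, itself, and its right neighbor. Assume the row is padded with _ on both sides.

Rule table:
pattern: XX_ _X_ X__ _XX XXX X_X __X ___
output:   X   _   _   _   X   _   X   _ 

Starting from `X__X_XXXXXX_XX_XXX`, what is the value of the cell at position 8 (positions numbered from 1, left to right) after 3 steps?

__X___XXXXX__X__XX
_X___X_XXXX_X__X_X
X___X___XXX___X___
position 8 holds _

_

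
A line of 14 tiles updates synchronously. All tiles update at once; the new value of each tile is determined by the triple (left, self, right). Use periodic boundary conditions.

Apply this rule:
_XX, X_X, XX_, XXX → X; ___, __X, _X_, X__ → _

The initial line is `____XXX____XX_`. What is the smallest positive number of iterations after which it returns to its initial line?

____XXX____XX_

1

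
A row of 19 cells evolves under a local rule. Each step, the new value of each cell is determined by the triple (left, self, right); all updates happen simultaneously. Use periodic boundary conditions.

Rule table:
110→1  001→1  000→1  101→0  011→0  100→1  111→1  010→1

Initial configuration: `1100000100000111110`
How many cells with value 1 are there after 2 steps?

0111111111111011110
1011111111111001111
count of 1: 16

16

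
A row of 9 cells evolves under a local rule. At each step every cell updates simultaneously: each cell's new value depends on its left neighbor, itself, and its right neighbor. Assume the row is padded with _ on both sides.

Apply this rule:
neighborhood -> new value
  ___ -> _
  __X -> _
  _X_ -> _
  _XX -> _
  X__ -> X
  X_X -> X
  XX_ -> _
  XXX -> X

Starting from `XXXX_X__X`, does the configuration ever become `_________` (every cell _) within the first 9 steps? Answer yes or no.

yes

_XX_X_X__
___X_X_X_
____X_X_X
_____X_X_
______X_X
_______X_
________X
_________
all cells are _ at step 8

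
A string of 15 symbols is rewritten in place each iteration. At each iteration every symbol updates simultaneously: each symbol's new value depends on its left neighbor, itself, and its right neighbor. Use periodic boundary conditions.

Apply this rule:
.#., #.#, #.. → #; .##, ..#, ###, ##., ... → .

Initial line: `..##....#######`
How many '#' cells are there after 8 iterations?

#...#..........
##..##.........
..#...#........
..##..##.......
....#...#......
....##..##.....
......#...#....
......##..##...
count of #: 4

4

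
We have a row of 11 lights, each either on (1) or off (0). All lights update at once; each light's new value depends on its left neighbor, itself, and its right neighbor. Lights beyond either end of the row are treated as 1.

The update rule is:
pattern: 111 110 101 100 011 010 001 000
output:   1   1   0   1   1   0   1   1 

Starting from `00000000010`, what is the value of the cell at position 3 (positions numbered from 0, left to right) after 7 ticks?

tick 1: 11111111100
tick 2: 11111111111
tick 3: 11111111111  (fixed point — unchanged through tick 7)
position 3 holds 1

1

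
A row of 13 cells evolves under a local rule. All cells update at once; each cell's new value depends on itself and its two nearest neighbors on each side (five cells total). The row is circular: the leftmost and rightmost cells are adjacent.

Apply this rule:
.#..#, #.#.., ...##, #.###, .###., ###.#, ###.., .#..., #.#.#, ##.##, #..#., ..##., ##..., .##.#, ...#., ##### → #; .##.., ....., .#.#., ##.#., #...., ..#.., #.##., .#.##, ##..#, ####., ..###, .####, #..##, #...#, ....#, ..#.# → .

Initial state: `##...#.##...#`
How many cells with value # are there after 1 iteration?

6

iteration 1: ###.#....#.#.
count of #: 6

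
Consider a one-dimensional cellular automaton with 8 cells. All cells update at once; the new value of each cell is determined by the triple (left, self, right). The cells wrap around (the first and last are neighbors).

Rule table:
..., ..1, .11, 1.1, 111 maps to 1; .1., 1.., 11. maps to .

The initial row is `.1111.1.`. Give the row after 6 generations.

1111.1..
111.1..1
11.1..11
1.1..111
.1..1111
1..1111.

1..1111.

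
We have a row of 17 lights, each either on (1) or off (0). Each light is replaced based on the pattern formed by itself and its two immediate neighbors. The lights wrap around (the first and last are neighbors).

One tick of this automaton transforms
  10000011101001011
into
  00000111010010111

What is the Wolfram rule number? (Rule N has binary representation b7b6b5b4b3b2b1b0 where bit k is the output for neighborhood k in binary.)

170

position 7: 111 → 1  (bit 7 = 1)
position 0: 110 → 0  (bit 6 = 0)
position 9: 101 → 1  (bit 5 = 1)
position 1: 100 → 0  (bit 4 = 0)
position 6: 011 → 1  (bit 3 = 1)
position 10: 010 → 0  (bit 2 = 0)
position 5: 001 → 1  (bit 1 = 1)
position 2: 000 → 0  (bit 0 = 0)
bits b7..b0 = 10101010 = 170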